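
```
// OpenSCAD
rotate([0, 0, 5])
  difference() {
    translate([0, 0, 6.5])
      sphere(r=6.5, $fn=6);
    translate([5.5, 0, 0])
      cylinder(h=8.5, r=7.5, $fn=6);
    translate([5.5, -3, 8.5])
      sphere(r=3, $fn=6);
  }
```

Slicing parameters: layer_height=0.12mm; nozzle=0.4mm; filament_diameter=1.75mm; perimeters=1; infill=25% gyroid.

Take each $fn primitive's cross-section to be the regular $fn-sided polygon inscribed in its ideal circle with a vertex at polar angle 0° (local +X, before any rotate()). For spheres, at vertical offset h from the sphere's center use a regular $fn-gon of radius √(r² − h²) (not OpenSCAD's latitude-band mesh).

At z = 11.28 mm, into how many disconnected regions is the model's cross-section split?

At z = 11.28 mm: the sphere: section is a regular 6-gon, circumradius = √(r²−h²) = √(6.5²−4.78²) = 4.405; the cylinder at (5.5, 0) is not intersected at this z (z outside [0, 8.5]); the sphere at (5.5, -3): section is a regular 6-gon, circumradius = √(r²−h²) = √(3²−2.78²) = 1.128; Taking the first minus the rest: starting from the r=6.5 sphere, the r=3 sphere at (5.5, -3) misses the remaining region (no effect) — 1 connected region; (whole slice rotated 5° about Z — lengths, areas and connectivity unchanged). The result has 1 disconnected region.

1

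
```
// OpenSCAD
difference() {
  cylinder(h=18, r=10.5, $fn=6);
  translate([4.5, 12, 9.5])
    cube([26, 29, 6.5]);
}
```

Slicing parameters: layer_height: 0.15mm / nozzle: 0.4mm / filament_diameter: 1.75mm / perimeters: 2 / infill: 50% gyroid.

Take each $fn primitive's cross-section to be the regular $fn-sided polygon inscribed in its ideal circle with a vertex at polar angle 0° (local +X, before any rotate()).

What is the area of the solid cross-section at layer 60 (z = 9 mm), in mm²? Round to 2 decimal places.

At z = 9 mm: the r=10.5 cylinder gives a regular 6-gon of circumradius 10.5 (constant along its height) (area = (6/2)·10.500²·sin(360°/6) = 286.44 mm²); the cube at (4.5, 12) is absent (z outside [9.5, 16]); Subtracting the remaining from the first: none of the subtracted shapes is present at this height, so the r=10.5 cylinder is unchanged — area = 286.44 mm². Overall, the cross-section is a single solid region. Net area = 286.44 mm².

286.44 mm²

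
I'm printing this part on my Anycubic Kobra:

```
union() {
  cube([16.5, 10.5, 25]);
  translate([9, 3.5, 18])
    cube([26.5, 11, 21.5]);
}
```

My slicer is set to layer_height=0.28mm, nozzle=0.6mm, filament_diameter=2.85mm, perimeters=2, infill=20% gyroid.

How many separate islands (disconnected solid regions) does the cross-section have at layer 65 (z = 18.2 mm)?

1

At z = 18.2 mm: the cube is present — its section is the full 16.5×10.5 rectangle; the cube at (9, 3.5) is present — its section is the full 26.5×11 rectangle; Taking the union: the regions partially overlap (shared area 52.50 mm²), so overlapping operands fuse into one piece — 1 connected region. Overall, the cross-section is a single solid region. Island count = 1.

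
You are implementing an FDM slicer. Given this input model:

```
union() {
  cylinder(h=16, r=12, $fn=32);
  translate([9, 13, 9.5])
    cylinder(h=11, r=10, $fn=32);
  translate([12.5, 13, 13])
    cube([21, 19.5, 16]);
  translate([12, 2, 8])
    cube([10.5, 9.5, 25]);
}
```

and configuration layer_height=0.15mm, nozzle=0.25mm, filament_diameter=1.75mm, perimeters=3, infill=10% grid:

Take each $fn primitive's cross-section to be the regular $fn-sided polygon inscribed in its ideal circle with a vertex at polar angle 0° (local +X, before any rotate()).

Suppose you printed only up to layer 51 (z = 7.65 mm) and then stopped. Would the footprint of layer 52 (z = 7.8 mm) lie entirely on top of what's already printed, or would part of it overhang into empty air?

entirely on top

Compare the two slices. At z = 7.65: the r=12 cylinder gives a regular 32-gon of circumradius 12 (constant along its height) (area = (32/2)·12.000²·sin(360°/32) = 449.49 mm²); the cylinder at (9, 13) is absent (z outside [9.5, 20.5]); the cube at (12.5, 13) is not intersected at this z (z outside [13, 29]); the cube at (12, 2) does not reach this height (z outside [8, 33]); Taking the union: only the r=12 cylinder is present, so the union is just that shape — area = 449.49 mm². At z = 7.8: the r=12 cylinder contributes a regular 32-gon of circumradius 12 (area = (32/2)·12.000²·sin(360°/32) = 449.49 mm²); the cylinder at (9, 13) is not intersected at this z (z outside [9.5, 20.5]); the cube at (12.5, 13) does not reach this height (z outside [13, 29]); the cube at (12, 2) is not intersected at this z (z outside [8, 33]); Taking the union: only the r=12 cylinder is present, so the union is just that shape — area = 449.49 mm². Checking containment: the cross-section at z = 7.8 is a subset of the cross-section at z = 7.65.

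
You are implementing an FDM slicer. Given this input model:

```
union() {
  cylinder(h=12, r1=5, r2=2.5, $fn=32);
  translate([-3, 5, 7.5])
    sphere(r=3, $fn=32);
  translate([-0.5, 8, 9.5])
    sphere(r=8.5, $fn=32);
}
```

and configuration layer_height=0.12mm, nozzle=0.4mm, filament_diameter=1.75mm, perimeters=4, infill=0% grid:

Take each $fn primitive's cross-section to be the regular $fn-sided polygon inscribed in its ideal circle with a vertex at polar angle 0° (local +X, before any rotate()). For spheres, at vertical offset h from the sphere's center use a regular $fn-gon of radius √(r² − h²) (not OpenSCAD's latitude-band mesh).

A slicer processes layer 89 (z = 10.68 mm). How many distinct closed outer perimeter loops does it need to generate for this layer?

1

At z = 10.68 mm: the cone: at t=0.890 of its height the radius interpolates to r₁+(r₂−r₁)t = 2.775, giving a regular 32-gon of that circumradius; the sphere at (-3, 5) is absent (|z−center|=3.180 > r=3); the r=8.5 sphere at (-0.5, 8) slices to a regular 32-gon of circumradius 8.418 (√(r²−h²) with h=1.18 from center); Merging all regions: the regions partially overlap (shared area 13.24 mm²), so overlapping operands fuse into one piece — 1 connected region. The result has 1 disconnected region.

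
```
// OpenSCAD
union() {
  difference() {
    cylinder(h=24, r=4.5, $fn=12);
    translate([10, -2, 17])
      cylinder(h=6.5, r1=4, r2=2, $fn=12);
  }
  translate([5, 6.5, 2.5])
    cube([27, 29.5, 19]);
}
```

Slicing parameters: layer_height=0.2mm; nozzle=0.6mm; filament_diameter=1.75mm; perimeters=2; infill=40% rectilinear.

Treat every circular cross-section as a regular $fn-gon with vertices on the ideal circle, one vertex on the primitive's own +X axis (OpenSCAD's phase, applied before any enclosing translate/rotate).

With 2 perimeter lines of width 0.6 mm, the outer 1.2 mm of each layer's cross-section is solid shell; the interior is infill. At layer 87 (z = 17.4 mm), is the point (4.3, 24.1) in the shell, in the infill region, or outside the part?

At z = 17.4 mm: the r=4.5 cylinder contributes a regular 12-gon of circumradius 4.5; the cone at (10, -2) (r1=4→r2=2) has section circumradius 3.877 here — a regular 12-gon; Subtracting the remaining from the first: starting from the r=4.5 cylinder, the cone at (10, -2) misses the remaining region (no effect) — 1 connected region; the cube at (5, 6.5) is present — its section is the full 27×29.5 rectangle; Merging all regions: the 2 present regions are separate (no shared area or edge), so areas and boundary lengths simply add and each stays a separate island — 2 connected regions. Overall, the cross-section has 2 separate islands. The nearest boundary edge runs (5.00, 6.50)→(5.00, 36.00); distance from the point to it = 0.70 mm. The point is not inside any of the regions above, so it lies outside the cross-section (0.70 mm from the nearest boundary).

outside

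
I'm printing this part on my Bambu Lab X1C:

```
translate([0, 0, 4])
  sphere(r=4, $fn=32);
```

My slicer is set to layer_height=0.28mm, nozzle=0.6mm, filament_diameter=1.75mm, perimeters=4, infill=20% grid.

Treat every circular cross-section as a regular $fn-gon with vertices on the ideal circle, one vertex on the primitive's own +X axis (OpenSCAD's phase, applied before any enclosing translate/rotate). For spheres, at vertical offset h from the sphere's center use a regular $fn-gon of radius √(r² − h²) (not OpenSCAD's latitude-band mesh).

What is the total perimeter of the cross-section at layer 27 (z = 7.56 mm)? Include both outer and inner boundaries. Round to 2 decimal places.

11.44 mm

At z = 7.56 mm: the sphere: section is a regular 32-gon, circumradius = √(r²−h²) = √(4²−3.56²) = 1.824 (perimeter = 2·32·1.824·sin(180°/32) = 11.44 mm). Overall, the cross-section is a single solid region. Total boundary length (outer) = 11.44 mm.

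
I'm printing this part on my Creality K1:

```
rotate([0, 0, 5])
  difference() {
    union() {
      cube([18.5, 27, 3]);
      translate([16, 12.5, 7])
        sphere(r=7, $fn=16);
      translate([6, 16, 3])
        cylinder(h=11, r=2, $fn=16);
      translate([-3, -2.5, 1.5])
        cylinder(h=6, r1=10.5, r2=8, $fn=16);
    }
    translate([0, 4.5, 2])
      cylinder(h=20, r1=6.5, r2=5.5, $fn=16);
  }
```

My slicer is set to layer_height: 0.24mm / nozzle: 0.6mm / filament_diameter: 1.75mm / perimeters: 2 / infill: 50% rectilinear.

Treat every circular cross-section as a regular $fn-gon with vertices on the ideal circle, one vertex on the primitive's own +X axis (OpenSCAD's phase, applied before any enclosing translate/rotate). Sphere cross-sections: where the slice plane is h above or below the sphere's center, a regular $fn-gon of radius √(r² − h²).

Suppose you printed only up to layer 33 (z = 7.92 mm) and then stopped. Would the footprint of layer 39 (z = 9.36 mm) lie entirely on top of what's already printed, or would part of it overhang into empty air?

Compare the two slices. At z = 7.92: the cube is not intersected at this z (z outside [0, 3]); the sphere at (16, 12.5): section is a regular 16-gon, circumradius = √(r²−h²) = √(7²−0.92²) = 6.939 (area = (16/2)·6.939²·sin(360°/16) = 147.42 mm²); the r=2 cylinder at (6, 16) contributes a regular 16-gon of circumradius 2 (area = (16/2)·2.000²·sin(360°/16) = 12.25 mm²); the cone at (-3, -2.5) is not intersected at this z (z outside [1.5, 7.5]); Taking the union: the 2 present regions are separate (no shared area or edge), so areas and boundary lengths simply add and each stays a separate island — area = 159.67 mm²; the cone at (0, 4.5) (r1=6.5→r2=5.5) has section circumradius 6.204 here — a regular 16-gon (area = (16/2)·6.204²·sin(360°/16) = 117.83 mm²); Taking the first minus the rest: starting from the result so far (159.67 mm²), the cone at (0, 4.5) misses the remaining region (no effect) — area = 159.67 mm²; (whole slice rotated 5° about Z — lengths, areas and connectivity unchanged). At z = 9.36: the cube does not reach this height (z outside [0, 3]); the r=7 sphere at (16, 12.5) slices to a regular 16-gon of circumradius 6.590 (√(r²−h²) with h=2.36 from center) (area = (16/2)·6.590²·sin(360°/16) = 132.96 mm²); the r=2 cylinder at (6, 16) contributes a regular 16-gon of circumradius 2 (area = (16/2)·2.000²·sin(360°/16) = 12.25 mm²); the cone at (-3, -2.5) does not reach this height (z outside [1.5, 7.5]); Taking the union: the 2 present regions are separate (no shared area or edge), so areas and boundary lengths simply add and each stays a separate island — area = 145.21 mm²; the cone at (0, 4.5): at t=0.368 of its height the radius interpolates to r₁+(r₂−r₁)t = 6.132, giving a regular 16-gon of that circumradius (area = (16/2)·6.132²·sin(360°/16) = 115.12 mm²); After the difference (first − rest): starting from the result so far (145.21 mm²), the cone at (0, 4.5) misses the remaining region (no effect) — area = 145.21 mm²; (whole slice rotated 5° about Z — lengths, areas and connectivity unchanged). Checking containment: the cross-section at z = 9.36 is a subset of the cross-section at z = 7.92.

entirely on top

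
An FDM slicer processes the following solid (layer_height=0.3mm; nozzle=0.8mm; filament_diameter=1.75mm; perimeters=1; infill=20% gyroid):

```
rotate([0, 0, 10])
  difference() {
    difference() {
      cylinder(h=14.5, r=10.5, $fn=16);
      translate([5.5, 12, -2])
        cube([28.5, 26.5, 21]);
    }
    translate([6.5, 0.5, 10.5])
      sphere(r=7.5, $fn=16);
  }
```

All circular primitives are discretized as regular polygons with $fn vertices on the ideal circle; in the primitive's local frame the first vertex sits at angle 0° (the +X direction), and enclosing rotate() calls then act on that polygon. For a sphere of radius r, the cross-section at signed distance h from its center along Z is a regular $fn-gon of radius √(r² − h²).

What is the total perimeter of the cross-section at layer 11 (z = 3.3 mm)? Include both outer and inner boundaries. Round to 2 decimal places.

At z = 3.3 mm: the r=10.5 cylinder gives a regular 16-gon of circumradius 10.5 (constant along its height) (perimeter = 2·16·10.500·sin(180°/16) = 65.55 mm); the 28.5×26.5 cube at (5.5, 12) contributes its full rectangle (perimeter 110.00 mm); After the difference (first − rest): starting from the r=10.5 cylinder, the 28.5×26.5 cube at (5.5, 12) misses the remaining region (no effect) — boundary = 65.55 mm; the r=7.5 sphere at (6.5, 0.5) slices to a regular 16-gon of circumradius 2.100 (√(r²−h²) with h=7.2 from center) (perimeter = 2·16·2.100·sin(180°/16) = 13.11 mm); Taking the first minus the rest: starting from the result so far, the r=7.5 sphere at (6.5, 0.5) lies wholly inside it (removes its full 13.50 mm² and its 13.11 mm outline becomes a hole wall) — boundary (outer + 1 inner loop) = 78.66 mm; (whole slice rotated 10° about Z — lengths, areas and connectivity unchanged). Overall, the cross-section is one region with 1 hole. Total boundary length (outer + inner) = 78.66 mm.

78.66 mm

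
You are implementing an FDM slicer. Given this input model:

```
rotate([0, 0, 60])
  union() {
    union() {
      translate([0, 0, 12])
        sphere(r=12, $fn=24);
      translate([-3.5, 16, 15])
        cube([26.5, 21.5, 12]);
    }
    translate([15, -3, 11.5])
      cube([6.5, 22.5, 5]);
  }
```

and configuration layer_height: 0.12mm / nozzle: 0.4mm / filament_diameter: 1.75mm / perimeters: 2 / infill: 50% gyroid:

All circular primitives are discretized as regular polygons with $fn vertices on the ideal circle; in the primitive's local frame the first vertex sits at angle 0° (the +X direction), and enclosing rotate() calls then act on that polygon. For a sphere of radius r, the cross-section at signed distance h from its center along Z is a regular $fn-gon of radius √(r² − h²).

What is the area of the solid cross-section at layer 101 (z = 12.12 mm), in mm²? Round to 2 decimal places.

At z = 12.12 mm: the r=12 sphere slices to a regular 24-gon of circumradius 11.999 (√(r²−h²) with h=0.12 from center) (area = (24/2)·11.999²·sin(360°/24) = 447.19 mm²); the cube at (-3.5, 16) is not intersected at this z (z outside [15, 27]); Combining (union): only the r=12 sphere is present, so the union is just that shape — area = 447.19 mm²; the 6.5×22.5 cube at (15, -3) contributes its full rectangle (area 146.25 mm²); Combining (union): the 2 present regions are separate (no shared area or edge), so areas and boundary lengths simply add and each stays a separate island — area = 593.44 mm²; (whole slice rotated 60° about Z — lengths, areas and connectivity unchanged). Overall, the cross-section has 2 separate islands. Net area = 593.44 mm².

593.44 mm²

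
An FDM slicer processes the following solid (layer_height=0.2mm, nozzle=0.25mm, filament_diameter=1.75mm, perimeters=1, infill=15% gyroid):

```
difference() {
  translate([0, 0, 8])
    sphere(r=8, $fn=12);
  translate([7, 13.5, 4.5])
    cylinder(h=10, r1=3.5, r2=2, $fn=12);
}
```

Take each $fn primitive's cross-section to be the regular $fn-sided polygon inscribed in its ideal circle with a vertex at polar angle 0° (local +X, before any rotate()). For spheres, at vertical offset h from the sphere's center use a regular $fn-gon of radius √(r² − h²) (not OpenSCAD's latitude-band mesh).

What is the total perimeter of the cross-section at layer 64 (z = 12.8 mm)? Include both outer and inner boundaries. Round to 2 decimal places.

At z = 12.8 mm: the r=8 sphere slices to a regular 12-gon of circumradius 6.400 (√(r²−h²) with h=4.8 from center) (perimeter = 2·12·6.400·sin(180°/12) = 39.75 mm); the cone at (7, 13.5) contributes a regular 12-gon of circumradius 2.255 (interpolated between r1=3.5 and r2=2 at t=0.830) (perimeter = 2·12·2.255·sin(180°/12) = 14.01 mm); After the difference (first − rest): starting from the r=8 sphere, the cone at (7, 13.5) misses the remaining region (no effect) — boundary = 39.75 mm. Overall, the cross-section is a single solid region. Total boundary length (outer) = 39.75 mm.

39.75 mm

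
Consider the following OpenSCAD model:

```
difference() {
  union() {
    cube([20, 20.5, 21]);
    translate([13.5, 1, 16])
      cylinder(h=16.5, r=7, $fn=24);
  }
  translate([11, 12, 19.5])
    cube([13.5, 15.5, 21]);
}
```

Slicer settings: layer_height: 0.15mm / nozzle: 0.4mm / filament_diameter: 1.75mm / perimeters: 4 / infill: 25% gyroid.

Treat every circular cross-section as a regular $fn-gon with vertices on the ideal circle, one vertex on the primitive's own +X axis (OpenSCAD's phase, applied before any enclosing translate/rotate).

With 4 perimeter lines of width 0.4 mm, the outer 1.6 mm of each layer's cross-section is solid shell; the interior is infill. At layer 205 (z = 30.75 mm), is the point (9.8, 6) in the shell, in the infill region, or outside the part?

shell

At z = 30.75 mm: the cube is absent (z outside [0, 21]); the cylinder at (13.5, 1): section is a regular 24-gon, circumradius r=7; Taking the union: only the r=7 cylinder at (13.5, 1) is present, so the union is just that shape — 1 connected region; the 13.5×15.5 cube at (11, 12) contributes its full rectangle; After the difference (first − rest): starting from that combined region, the 13.5×15.5 cube at (11, 12) misses the remaining region (no effect) — 1 connected region. Overall, the cross-section is a single solid region. The nearest boundary edge runs (8.55, 5.95)→(10.00, 7.06); distance from the point to it = 0.72 mm. The point is inside the cross-section, 0.72 mm from the nearest boundary — within the 1.6 mm shell band (4 × 0.4).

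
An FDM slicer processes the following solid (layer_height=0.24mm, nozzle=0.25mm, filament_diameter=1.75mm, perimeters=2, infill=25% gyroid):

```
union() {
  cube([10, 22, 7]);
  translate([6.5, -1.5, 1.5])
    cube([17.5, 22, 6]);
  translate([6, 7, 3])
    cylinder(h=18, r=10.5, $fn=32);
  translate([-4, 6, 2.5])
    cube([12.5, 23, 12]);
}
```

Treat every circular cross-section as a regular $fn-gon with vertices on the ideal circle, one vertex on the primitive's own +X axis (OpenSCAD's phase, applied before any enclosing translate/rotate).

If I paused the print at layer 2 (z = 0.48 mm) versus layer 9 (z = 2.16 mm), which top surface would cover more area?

layer 9 (z = 2.16 mm)

Layer 2 (z = 0.48): the cube is present — its section is the full 10×22 rectangle (area 220.00 mm²); the cube at (6.5, -1.5) is absent (z outside [1.5, 7.5]); the cylinder at (6, 7) is absent (z outside [3, 21]); the cube at (-4, 6) does not reach this height (z outside [2.5, 14.5]); Combining (union): only the 10×22 cube is present, so the union is just that shape — area = 220.00 mm². So its area = 220.00 mm². Layer 9 (z = 2.16): the 10×22 cube contributes its full rectangle (area 220.00 mm²); the cube at (6.5, -1.5) is present — its section is the full 17.5×22 rectangle (area 385.00 mm²); the cylinder at (6, 7) is absent (z outside [3, 21]); the cube at (-4, 6) does not reach this height (z outside [2.5, 14.5]); Merging all regions: the regions partially overlap — summed areas 605.00 mm² minus the doubly-counted overlap 71.75 mm² gives 533.25 mm² — area = 533.25 mm². So its area = 533.25 mm². Layer 9 is larger (533.25 vs 220.00 mm²).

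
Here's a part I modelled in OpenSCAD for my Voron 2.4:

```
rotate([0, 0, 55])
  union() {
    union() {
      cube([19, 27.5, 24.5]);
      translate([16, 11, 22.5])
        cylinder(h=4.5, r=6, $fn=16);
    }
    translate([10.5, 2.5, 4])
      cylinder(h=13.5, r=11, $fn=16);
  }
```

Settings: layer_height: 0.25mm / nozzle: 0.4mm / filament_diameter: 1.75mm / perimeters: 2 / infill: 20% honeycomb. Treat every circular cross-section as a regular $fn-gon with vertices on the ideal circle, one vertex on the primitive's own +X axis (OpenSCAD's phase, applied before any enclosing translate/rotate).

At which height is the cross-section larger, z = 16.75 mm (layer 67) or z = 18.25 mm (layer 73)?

Layer 67 (z = 16.75): the cube (footprint 19×27.5) is included at this height (area 522.50 mm²); the cylinder at (16, 11) is not intersected at this z (z outside [22.5, 27]); Taking the union: only the 19×27.5 cube is present, so the union is just that shape — area = 522.50 mm²; the cylinder at (10.5, 2.5): section is a regular 16-gon, circumradius r=11 (area = (16/2)·11.000²·sin(360°/16) = 370.44 mm²); Taking the union: the regions partially overlap — summed areas 892.94 mm² minus the doubly-counted overlap 221.26 mm² gives 671.68 mm² — area = 671.68 mm²; (rotated 55° about Z; rotation is an isometry so areas/perimeters/island counts are preserved). So its area = 671.68 mm². Layer 73 (z = 18.25): the 19×27.5 cube contributes its full rectangle (area 522.50 mm²); the cylinder at (16, 11) does not reach this height (z outside [22.5, 27]); Merging all regions: only the 19×27.5 cube is present, so the union is just that shape — area = 522.50 mm²; the cylinder at (10.5, 2.5) does not reach this height (z outside [4, 17.5]); Combining (union): only that combined region is present, so the union is just that shape — area = 522.50 mm²; (rotated 55° about Z; rotation is an isometry so areas/perimeters/island counts are preserved). So its area = 522.50 mm². Layer 67 is larger (671.68 vs 522.50 mm²).

layer 67 (z = 16.75 mm)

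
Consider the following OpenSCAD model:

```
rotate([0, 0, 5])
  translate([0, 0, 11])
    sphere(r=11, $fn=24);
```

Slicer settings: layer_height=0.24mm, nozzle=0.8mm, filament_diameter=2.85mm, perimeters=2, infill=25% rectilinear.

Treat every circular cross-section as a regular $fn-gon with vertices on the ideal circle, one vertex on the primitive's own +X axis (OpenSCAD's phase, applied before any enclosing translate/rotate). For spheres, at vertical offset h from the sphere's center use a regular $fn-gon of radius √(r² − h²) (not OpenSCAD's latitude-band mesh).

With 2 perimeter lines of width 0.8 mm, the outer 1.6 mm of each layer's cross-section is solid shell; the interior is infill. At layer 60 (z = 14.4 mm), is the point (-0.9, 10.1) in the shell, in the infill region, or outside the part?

shell

At z = 14.4 mm: the sphere: section is a regular 24-gon, circumradius = √(r²−h²) = √(11²−3.4²) = 10.461; (whole slice rotated 5° about Z — lengths, areas and connectivity unchanged). Overall, the cross-section is a single solid region. Undo the 5° rotation: the query point maps to (-0.016, 10.140) in the un-rotated model frame. The nearest boundary edge runs (0.00, 10.46)→(-2.71, 10.10); distance from the point to it = 0.32 mm. The point is inside the cross-section, 0.32 mm from the nearest boundary — within the 1.6 mm shell band (2 × 0.8).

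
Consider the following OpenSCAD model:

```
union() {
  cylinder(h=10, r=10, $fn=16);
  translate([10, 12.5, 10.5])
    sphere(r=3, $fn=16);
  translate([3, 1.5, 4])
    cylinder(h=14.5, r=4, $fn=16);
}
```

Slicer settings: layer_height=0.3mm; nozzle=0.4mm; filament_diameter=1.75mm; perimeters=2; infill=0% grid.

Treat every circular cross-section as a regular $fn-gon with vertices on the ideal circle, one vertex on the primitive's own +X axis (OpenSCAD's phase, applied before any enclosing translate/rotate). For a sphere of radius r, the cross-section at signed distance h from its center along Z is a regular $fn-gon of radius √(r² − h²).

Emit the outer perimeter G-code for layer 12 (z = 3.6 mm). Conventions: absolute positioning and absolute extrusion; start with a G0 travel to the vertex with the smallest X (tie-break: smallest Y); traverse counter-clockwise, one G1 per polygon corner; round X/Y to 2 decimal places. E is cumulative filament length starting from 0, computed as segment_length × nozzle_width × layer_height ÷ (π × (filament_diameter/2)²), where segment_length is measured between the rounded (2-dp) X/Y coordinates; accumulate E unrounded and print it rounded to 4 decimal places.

G0 X-10.00 Y0.00 Z3.60
G1 X-9.24 Y-3.83 E0.1948
G1 X-7.07 Y-7.07 E0.3894
G1 X-3.83 Y-9.24 E0.5839
G1 X0.00 Y-10.00 E0.7787
G1 X3.83 Y-9.24 E0.9735
G1 X7.07 Y-7.07 E1.1681
G1 X9.24 Y-3.83 E1.3626
G1 X10.00 Y0.00 E1.5574
G1 X9.24 Y3.83 E1.7522
G1 X7.07 Y7.07 E1.9468
G1 X3.83 Y9.24 E2.1413
G1 X0.00 Y10.00 E2.3361
G1 X-3.83 Y9.24 E2.5309
G1 X-7.07 Y7.07 E2.7255
G1 X-9.24 Y3.83 E2.9200
G1 X-10.00 Y0.00 E3.1148

At z = 3.6 mm: the cylinder: section is a regular 16-gon, circumradius r=10; the sphere at (10, 12.5) does not reach this height (|z−center|=6.900 > r=3); the cylinder at (3, 1.5) does not reach this height (z outside [4, 18.5]); Combining (union): only the r=10 cylinder is present, so the union is just that shape — 1 connected region. The outline is a single polygon with 16 vertices. Extrusion per mm of travel: 0.4 × 0.3 / (π × 0.875²) = 0.049890. Accumulating E over each segment gives final E = 3.1148.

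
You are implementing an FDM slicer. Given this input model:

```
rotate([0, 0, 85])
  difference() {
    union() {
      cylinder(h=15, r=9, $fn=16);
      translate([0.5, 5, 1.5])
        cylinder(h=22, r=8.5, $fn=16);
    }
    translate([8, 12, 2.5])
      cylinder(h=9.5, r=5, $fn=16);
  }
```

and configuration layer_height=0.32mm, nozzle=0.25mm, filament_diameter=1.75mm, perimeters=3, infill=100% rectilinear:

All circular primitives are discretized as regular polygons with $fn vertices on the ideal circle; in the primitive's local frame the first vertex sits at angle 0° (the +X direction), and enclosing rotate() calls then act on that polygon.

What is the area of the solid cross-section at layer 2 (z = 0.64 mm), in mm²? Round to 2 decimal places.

247.98 mm²

At z = 0.64 mm: the r=9 cylinder contributes a regular 16-gon of circumradius 9 (area = (16/2)·9.000²·sin(360°/16) = 247.98 mm²); the cylinder at (0.5, 5) is not intersected at this z (z outside [1.5, 23.5]); Combining (union): only the r=9 cylinder is present, so the union is just that shape — area = 247.98 mm²; the cylinder at (8, 12) is not intersected at this z (z outside [2.5, 12]); After the difference (first − rest): none of the subtracted shapes is present at this height, so that combined region is unchanged — area = 247.98 mm²; (whole slice rotated 85° about Z — lengths, areas and connectivity unchanged). Overall, the cross-section is a single solid region. Net area = 247.98 mm².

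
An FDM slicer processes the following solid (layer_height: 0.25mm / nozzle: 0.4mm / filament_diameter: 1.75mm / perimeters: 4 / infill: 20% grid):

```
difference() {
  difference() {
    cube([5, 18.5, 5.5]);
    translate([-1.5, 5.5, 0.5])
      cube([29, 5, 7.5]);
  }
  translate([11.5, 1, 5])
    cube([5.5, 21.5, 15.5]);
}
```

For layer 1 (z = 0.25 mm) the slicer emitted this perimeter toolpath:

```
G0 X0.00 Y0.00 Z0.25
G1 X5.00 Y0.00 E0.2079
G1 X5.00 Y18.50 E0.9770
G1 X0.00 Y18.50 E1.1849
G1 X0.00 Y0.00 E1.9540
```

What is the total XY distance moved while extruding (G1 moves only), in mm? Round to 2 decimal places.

Sum the Euclidean lengths of each G1 segment: total = 47.00 mm.

47.00 mm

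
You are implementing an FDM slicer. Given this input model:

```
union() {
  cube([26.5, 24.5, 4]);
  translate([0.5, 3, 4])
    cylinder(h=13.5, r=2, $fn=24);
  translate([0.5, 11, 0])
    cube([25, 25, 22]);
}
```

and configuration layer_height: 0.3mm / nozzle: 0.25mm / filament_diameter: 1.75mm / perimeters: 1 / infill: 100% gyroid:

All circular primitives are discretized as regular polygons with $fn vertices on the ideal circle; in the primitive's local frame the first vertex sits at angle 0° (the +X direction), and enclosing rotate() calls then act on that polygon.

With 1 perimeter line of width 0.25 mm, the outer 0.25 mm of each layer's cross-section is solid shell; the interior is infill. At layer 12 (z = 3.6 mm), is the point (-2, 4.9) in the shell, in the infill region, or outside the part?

outside

At z = 3.6 mm: the cube (footprint 26.5×24.5) is included at this height; the cylinder at (0.5, 3) does not reach this height (z outside [4, 17.5]); the cube at (0.5, 11) (footprint 25×25) is included at this height; Taking the union: the regions partially overlap (shared area 337.50 mm²), so overlapping operands fuse into one piece — 1 connected region. Overall, the cross-section is a single solid region. The nearest boundary edge runs (0.00, 0.00)→(0.00, 24.50); distance from the point to it = 2.00 mm. The point is not inside any of the regions above, so it lies outside the cross-section (2.00 mm from the nearest boundary).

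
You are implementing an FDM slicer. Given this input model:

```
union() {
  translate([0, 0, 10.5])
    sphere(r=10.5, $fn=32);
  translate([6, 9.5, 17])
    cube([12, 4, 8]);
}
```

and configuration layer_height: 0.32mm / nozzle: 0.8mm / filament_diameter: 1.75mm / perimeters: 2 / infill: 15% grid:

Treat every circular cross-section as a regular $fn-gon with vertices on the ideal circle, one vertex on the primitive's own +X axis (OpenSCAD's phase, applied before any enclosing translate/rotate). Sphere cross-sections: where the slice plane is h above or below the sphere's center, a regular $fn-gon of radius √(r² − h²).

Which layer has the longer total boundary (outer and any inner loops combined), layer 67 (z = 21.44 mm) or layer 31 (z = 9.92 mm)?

Layer 67 (z = 21.44): the sphere is not intersected at this z (|z−center|=10.940 > r=10.5); the cube at (6, 9.5) (footprint 12×4) is included at this height (perimeter 32.00 mm); Merging all regions: only the 12×4 cube at (6, 9.5) is present, so the union is just that shape — boundary = 32.00 mm. So its perimeter = 32.00 mm. Layer 31 (z = 9.92): the r=10.5 sphere slices to a regular 32-gon of circumradius 10.484 (√(r²−h²) with h=0.58 from center) (perimeter = 2·32·10.484·sin(180°/32) = 65.77 mm); the cube at (6, 9.5) is absent (z outside [17, 25]); Merging all regions: only the r=10.5 sphere is present, so the union is just that shape — boundary = 65.77 mm. So its perimeter = 65.77 mm. Layer 31 is larger (65.77 vs 32.00 mm).

layer 31 (z = 9.92 mm)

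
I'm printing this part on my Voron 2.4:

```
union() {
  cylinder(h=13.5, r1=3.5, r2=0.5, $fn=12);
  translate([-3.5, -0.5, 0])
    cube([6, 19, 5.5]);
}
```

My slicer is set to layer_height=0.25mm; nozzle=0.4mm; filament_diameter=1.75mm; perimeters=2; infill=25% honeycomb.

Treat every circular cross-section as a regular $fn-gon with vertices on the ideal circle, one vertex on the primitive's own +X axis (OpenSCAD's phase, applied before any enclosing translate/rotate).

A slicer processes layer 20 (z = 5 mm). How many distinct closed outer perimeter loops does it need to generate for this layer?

1

At z = 5 mm: the cone: at t=0.370 of its height the radius interpolates to r₁+(r₂−r₁)t = 2.389, giving a regular 12-gon of that circumradius; the cube at (-3.5, -0.5) is present — its section is the full 6×19 rectangle; Combining (union): the regions partially overlap (shared area 10.88 mm²), so overlapping operands fuse into one piece — 1 connected region. The result has 1 disconnected region.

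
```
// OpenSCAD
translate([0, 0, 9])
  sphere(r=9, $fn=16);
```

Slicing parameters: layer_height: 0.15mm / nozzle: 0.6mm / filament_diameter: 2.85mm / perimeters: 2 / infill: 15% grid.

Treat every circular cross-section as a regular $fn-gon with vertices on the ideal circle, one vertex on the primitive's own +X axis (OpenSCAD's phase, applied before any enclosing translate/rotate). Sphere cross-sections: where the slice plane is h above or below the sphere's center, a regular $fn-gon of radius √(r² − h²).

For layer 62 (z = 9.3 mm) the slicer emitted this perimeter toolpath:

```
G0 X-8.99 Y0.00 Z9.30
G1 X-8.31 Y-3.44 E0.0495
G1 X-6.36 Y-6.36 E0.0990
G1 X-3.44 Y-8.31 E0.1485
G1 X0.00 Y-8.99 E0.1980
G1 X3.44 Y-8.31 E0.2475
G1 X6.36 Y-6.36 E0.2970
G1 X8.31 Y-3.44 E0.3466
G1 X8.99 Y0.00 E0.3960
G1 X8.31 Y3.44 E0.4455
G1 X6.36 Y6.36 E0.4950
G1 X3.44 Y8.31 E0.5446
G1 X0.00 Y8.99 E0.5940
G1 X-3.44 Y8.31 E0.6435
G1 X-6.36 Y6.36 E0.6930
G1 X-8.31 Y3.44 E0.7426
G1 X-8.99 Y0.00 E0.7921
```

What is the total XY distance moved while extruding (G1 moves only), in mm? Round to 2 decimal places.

Sum the Euclidean lengths of each G1 segment: total = 56.14 mm.

56.14 mm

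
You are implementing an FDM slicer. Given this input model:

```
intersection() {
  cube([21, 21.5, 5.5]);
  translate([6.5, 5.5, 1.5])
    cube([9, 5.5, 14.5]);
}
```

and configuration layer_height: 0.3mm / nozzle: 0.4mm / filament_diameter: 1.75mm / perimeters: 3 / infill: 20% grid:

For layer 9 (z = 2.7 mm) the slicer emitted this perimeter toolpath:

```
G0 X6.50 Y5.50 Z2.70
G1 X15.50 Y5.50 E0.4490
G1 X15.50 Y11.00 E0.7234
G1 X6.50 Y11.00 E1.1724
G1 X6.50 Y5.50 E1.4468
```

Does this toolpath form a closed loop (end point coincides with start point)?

Start point (G0): (6.50, 5.50). End point (last G1): the path returns to the start — closed.

yes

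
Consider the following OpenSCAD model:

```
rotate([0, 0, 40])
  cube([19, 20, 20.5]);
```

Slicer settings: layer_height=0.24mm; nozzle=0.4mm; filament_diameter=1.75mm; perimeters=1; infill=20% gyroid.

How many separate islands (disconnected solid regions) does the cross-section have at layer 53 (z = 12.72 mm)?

1

At z = 12.72 mm: the cube is present — its section is the full 19×20 rectangle; (whole slice rotated 40° about Z — lengths, areas and connectivity unchanged). Overall, the cross-section is a single solid region. Island count = 1.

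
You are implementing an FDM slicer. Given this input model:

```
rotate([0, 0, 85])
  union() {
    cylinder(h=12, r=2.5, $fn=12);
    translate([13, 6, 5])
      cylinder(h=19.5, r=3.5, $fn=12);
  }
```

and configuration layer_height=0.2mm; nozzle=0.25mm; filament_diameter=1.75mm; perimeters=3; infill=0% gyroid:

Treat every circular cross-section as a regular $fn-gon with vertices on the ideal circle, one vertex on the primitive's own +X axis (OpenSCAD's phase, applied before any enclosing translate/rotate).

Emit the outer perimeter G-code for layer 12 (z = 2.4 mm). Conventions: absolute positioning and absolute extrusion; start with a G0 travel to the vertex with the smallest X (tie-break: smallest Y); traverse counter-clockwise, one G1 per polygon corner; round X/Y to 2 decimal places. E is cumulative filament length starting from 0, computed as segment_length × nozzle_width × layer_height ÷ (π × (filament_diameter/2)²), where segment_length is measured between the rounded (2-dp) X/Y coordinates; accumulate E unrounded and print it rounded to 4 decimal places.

G0 X-2.49 Y0.22 Z2.40
G1 X-2.27 Y-1.06 E0.0270
G1 X-1.43 Y-2.05 E0.0540
G1 X-0.22 Y-2.49 E0.0808
G1 X1.06 Y-2.27 E0.1078
G1 X2.05 Y-1.43 E0.1347
G1 X2.49 Y-0.22 E0.1615
G1 X2.27 Y1.06 E0.1885
G1 X1.43 Y2.05 E0.2155
G1 X0.22 Y2.49 E0.2423
G1 X-1.06 Y2.27 E0.2693
G1 X-2.05 Y1.43 E0.2962
G1 X-2.49 Y0.22 E0.3230

At z = 2.4 mm: the cylinder: section is a regular 12-gon, circumradius r=2.5; the cylinder at (13, 6) does not reach this height (z outside [5, 24.5]); Combining (union): only the r=2.5 cylinder is present, so the union is just that shape — 1 connected region; (whole slice rotated 85° about Z — lengths, areas and connectivity unchanged). The outline is a single polygon with 12 vertices. Extrusion per mm of travel: 0.25 × 0.2 / (π × 0.875²) = 0.020788. Accumulating E over each segment gives final E = 0.3230.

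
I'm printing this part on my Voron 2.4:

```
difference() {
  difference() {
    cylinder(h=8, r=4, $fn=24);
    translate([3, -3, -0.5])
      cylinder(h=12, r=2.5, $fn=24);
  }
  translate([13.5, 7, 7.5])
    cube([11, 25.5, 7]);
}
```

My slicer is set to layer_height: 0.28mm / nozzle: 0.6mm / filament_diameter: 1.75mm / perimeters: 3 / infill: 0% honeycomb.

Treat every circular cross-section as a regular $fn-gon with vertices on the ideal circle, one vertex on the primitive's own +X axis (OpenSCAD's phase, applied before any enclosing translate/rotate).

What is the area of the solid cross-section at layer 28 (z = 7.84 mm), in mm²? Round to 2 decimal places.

At z = 7.84 mm: the r=4 cylinder gives a regular 24-gon of circumradius 4 (constant along its height) (area = (24/2)·4.000²·sin(360°/24) = 49.69 mm²); the r=2.5 cylinder at (3, -3) contributes a regular 24-gon of circumradius 2.5 (area = (24/2)·2.500²·sin(360°/24) = 19.41 mm²); Subtracting the remaining from the first: starting from the r=4 cylinder (49.69 mm²), the r=2.5 cylinder at (3, -3) partially overlaps it — only the 7.18 mm² overlap (of its 19.41 mm²) is removed, clipping the outline — area = 42.52 mm²; the cube at (13.5, 7) is present — its section is the full 11×25.5 rectangle (area 280.50 mm²); Subtracting the remaining from the first: starting from that combined region (42.52 mm²), the 11×25.5 cube at (13.5, 7) misses the remaining region (no effect) — area = 42.52 mm². Overall, the cross-section is a single solid region. Net area = 42.52 mm².

42.52 mm²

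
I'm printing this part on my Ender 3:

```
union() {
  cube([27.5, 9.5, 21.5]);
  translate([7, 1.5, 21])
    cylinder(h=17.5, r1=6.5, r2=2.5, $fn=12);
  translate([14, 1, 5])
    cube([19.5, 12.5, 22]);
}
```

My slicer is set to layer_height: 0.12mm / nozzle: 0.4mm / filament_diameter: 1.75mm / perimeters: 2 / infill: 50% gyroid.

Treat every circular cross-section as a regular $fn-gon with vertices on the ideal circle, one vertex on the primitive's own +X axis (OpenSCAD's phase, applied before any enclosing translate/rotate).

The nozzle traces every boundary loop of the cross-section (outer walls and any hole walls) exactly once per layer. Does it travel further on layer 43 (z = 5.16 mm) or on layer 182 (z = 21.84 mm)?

layer 182 (z = 21.84 mm)

Layer 43 (z = 5.16): the cube is present — its section is the full 27.5×9.5 rectangle (perimeter 74.00 mm); the cone at (7, 1.5) is not intersected at this z (z outside [21, 38.5]); the 19.5×12.5 cube at (14, 1) contributes its full rectangle (perimeter 64.00 mm); Combining (union): the regions partially overlap (shared area 114.75 mm²), so the edge portions inside another operand are dropped and the merged outline is re-measured after clipping — boundary = 94.00 mm. So its perimeter = 94.00 mm. Layer 182 (z = 21.84): the cube does not reach this height (z outside [0, 21.5]); the cone at (7, 1.5): at t=0.048 of its height the radius interpolates to r₁+(r₂−r₁)t = 6.308, giving a regular 12-gon of that circumradius (perimeter = 2·12·6.308·sin(180°/12) = 39.18 mm); the cube at (14, 1) is present — its section is the full 19.5×12.5 rectangle (perimeter 64.00 mm); Merging all regions: the 2 present regions are separate (no shared area or edge), so areas and boundary lengths simply add and each stays a separate island — boundary = 103.18 mm. So its perimeter = 103.18 mm. Layer 182 is larger (103.18 vs 94.00 mm).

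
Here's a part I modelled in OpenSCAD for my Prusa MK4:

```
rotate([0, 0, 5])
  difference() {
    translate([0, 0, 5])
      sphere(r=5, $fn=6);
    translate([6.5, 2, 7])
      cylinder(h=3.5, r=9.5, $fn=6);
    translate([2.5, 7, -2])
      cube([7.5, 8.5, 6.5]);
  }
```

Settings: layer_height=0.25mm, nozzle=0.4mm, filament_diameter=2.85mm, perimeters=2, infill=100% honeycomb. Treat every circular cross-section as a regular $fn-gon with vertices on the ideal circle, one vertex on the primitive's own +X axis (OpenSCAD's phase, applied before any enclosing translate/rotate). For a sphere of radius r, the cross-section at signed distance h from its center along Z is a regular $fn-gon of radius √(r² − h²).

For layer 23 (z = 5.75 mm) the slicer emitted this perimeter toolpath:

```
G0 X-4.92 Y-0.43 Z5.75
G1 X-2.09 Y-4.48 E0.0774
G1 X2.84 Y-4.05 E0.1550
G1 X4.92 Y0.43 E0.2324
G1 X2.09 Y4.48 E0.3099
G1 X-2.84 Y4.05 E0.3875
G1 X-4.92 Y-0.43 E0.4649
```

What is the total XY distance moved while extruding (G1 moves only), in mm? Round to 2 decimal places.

Sum the Euclidean lengths of each G1 segment: total = 29.66 mm.

29.66 mm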